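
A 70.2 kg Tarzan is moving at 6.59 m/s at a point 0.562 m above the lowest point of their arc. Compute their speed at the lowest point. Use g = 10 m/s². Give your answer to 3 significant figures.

Mechanical energy is conserved (no friction): ½mv₀² + mgh = ½mv²
The mass cancels from both sides.
v² = v₀² + 2gh = (6.59)² + 2(10)(0.562) = 54.668
v = √54.668 = 7.394 m/s

v = 7.39 m/s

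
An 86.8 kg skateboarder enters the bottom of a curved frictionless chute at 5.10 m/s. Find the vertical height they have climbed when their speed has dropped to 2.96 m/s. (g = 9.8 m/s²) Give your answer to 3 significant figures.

h = 0.880 m

Energy balance between the two points: ½mv₁² = ½mv₂² + mgh
h = (v₁² − v₂²)/(2g) = (5.10² − 2.96²)/(2 × 9.8) = 0.8800 m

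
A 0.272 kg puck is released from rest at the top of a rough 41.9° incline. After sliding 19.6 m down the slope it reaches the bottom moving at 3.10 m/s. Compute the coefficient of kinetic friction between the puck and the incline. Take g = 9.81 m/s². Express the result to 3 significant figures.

μ_k = 0.864

mgh = ½mv² + μ_k (mg cosθ) L, with h = L sinθ
mgL sinθ = 34.927 J; ½mv² = 1.3070 J
W_f = 34.927 − 1.3070 = 33.62 J
μ_k = W_f/(mg cosθ · L) = 33.62/(1.986 × 19.6) = 0.8637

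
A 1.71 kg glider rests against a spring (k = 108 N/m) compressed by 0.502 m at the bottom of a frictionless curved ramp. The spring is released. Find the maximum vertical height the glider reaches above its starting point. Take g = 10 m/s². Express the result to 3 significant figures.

h = 0.796 m

At maximum height the glider is at rest, so ½kx² = mgh
h = kx²/(2mg) = (108)(0.502)²/(2 × 1.71 × 10) = 0.7958 m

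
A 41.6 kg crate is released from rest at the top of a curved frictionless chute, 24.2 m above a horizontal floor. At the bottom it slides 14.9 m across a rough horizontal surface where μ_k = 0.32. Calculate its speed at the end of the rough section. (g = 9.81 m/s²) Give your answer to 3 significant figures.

v = 19.5 m/s

Applying the work–energy principle:
mgh = ½mv² + μ_k m g d
W_f = μ_k mg d = (0.32)(41.6)(9.81)(14.9) = 1946 J
½mv² = mgh − W_f = 9875.9 − 1946 = 7930.1 J
v = √(2 × 7930.1/41.6) = 19.53 m/s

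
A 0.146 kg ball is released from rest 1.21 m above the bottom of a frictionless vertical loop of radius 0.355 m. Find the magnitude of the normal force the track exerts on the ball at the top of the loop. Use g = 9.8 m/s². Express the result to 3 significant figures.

Energy from release to top (height 2r): mgh = ½mv_top² + mg(2r)
v_top² = 2g(h − 2r) = 2(9.8)(1.21 − 0.7100) = 9.8000 m²/s²
At the top, both N and weight point toward the centre: N + mg = mv_top²/r
N = m(v_top²/r − g) = 0.146(9.8000/0.355 − 9.8) = 2.600 N

N = 2.60 N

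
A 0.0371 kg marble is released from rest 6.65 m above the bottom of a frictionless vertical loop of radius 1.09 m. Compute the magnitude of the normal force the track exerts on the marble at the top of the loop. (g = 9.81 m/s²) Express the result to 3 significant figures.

Energy from release to top (height 2r): mgh = ½mv_top² + mg(2r)
v_top² = 2g(h − 2r) = 2(9.81)(6.65 − 2.180) = 87.701 m²/s²
At the top, both N and weight point toward the centre: N + mg = mv_top²/r
N = m(v_top²/r − g) = 0.0371(87.701/1.09 − 9.81) = 2.621 N

N = 2.62 N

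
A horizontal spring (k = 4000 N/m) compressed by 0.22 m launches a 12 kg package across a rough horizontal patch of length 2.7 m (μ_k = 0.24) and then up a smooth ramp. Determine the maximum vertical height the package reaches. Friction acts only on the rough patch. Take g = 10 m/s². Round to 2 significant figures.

h = 0.16 m

Spring energy: E₀ = ½kx² = ½(4000)(0.22)² = 96.800 J
Friction: W_f = μ_k mg d = (0.24)(12)(10)(2.7) = 77.76 J
Energy at base of ramp: E = 96.800 − 77.76 = 19.040 J
At max height all remaining energy is PE: mgh = E ⇒ h = E/(mg) = 19.040/(12 × 10) = 0.1587 m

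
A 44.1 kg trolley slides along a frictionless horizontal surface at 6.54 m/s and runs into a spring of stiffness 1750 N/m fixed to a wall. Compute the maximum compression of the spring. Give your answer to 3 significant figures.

All KE is stored as spring PE at maximum compression: ½mv² = ½kx²
x = v√(m/k) = 6.54 × √(44.1/1750) = 1.038 m

x = 1.04 m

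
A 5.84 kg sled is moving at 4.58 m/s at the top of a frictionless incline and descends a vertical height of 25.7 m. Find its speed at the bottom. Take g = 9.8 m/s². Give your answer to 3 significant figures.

By conservation of mechanical energy, ½mv₀² + mgh = ½mv²
v² = v₀² + 2gh = (4.58)² + 2(9.8)(25.7) = 524.70
v = √524.70 = 22.91 m/s

v = 22.9 m/s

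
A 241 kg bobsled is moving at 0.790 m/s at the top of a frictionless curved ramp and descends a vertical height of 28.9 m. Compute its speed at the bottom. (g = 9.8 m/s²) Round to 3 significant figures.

v = 23.8 m/s

Mechanical energy is conserved (no friction): ½mv₀² + mgh = ½mv²
v² = v₀² + 2gh = (0.790)² + 2(9.8)(28.9) = 567.06
v = √567.06 = 23.81 m/s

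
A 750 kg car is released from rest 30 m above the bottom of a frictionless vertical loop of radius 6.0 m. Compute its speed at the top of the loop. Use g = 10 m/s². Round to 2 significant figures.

v = 19 m/s

Energy conservation: mgh = ½mv_top² + mg(2r)
v_top² = 2g(h − 2r) = 2(10)(30 − 12.00) = 360.0
v_top = 18.97 m/s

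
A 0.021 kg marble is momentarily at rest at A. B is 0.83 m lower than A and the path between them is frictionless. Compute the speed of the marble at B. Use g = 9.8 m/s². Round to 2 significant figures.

By conservation of mechanical energy, mgh = ½mv²
v = √(2gh) = √(2 × 9.8 × 0.83) = √16.268 = 4.033 m/s

v = 4.0 m/s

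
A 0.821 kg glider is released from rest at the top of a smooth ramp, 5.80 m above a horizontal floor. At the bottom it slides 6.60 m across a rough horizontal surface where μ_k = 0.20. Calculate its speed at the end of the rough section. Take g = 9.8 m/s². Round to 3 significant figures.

Energy at the top = energy at the end + work done against friction:
mgh = ½mv² + μ_k m g d
W_f = μ_k mg d = (0.20)(0.821)(9.8)(6.60) = 10.62 J
½mv² = mgh − W_f = 46.666 − 10.62 = 36.045 J
v = √(2 × 36.045/0.821) = 9.371 m/s

v = 9.37 m/s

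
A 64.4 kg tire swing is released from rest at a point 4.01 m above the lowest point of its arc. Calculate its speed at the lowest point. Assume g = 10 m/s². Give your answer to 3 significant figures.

v = 8.96 m/s

Equating total energy at the two states: mgh = ½mv²
v = √(2gh) = √(2 × 10 × 4.01) = √80.200 = 8.955 m/s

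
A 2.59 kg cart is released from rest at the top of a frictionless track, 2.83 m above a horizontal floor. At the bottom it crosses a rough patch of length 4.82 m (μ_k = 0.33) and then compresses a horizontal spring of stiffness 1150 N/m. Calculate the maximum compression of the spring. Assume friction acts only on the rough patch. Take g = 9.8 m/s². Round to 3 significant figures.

Initial energy: E₁ = mgh = (2.59)(9.8)(2.83) = 71.831 J
Friction removes W_f = μ_k mg d = (0.33)(2.59)(9.8)(4.82) = 40.37 J
Energy reaching the spring: E = 71.831 − 40.37 = 31.458 J
At max compression ½kx² = E ⇒ x = √(2E/k) = √(2 × 31.458/1150) = 0.2339 m

x = 0.234 m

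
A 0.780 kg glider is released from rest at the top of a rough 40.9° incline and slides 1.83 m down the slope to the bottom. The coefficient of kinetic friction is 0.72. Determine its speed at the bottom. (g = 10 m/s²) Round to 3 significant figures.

v = 2.01 m/s

Taking the bottom as reference, mgh = ½mv² + μ_k N L with h = L sinθ, N = mg cosθ:
mgh = mgL sinθ = (0.780)(10)(1.83)sin40.9° = 9.3458 J
W_f = μ_k mg cosθ · L = (0.72)(0.780)(10)cos40.9°·1.83 = 7.768 J
½mv² = 9.3458 − 7.768 = 1.5777 J
v = √(2 × 1.5777/0.780) = 2.011 m/s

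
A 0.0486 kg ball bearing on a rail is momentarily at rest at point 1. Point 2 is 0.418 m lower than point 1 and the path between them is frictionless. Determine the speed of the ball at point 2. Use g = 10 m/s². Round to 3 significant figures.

Energy conservation between the two points: mgh = ½mv²
v = √(2gh) = √(2 × 10 × 0.418) = √8.3600 = 2.891 m/s

v = 2.89 m/s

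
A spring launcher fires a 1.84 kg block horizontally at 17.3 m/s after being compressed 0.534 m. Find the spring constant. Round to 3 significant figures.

Energy stored in the spring equals the launch KE: ½kx² = ½mv²
k = mv²/x² = (1.84)(17.3)²/(0.534)² = 1931 N/m

k = 1930 N/m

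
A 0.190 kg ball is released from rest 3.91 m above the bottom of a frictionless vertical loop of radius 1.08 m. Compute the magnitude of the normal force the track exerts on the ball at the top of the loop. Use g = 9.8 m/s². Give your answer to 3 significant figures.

N = 4.17 N

Energy from release to top (height 2r): mgh = ½mv_top² + mg(2r)
v_top² = 2g(h − 2r) = 2(9.8)(3.91 − 2.160) = 34.300 m²/s²
At the top, both N and weight point toward the centre: N + mg = mv_top²/r
N = m(v_top²/r − g) = 0.190(34.300/1.08 − 9.8) = 4.172 N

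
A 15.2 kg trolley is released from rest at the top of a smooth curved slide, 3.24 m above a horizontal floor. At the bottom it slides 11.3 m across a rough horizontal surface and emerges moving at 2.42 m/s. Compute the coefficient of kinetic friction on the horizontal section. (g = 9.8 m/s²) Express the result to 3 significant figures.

μ_k = 0.260

Energy at the top = energy at the end + work done against friction:
mgh = ½mv² + μ_k m g d
mgh = 482.63 J; ½mv² = 44.509 J
W_f = 482.63 − 44.509 = 438.1 J
μ_k = W_f/(mg·d) = 438.1/(149.0 × 11.3) = 0.2603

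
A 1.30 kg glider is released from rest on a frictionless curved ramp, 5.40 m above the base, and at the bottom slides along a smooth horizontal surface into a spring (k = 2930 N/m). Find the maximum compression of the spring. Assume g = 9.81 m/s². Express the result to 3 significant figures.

At max compression the glider is momentarily at rest: mgh = ½kx²
x = √(2mgh/k) = √(2 × 1.30 × 9.81 × 5.40 / 2930) = 0.2168 m

x = 0.217 m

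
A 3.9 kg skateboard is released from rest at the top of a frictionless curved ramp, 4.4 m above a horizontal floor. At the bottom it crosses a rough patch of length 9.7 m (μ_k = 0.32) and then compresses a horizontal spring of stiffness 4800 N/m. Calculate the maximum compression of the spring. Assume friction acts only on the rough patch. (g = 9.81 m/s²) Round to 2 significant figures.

x = 0.14 m

Initial energy: E₁ = mgh = (3.9)(9.81)(4.4) = 168.34 J
Friction removes W_f = μ_k mg d = (0.32)(3.9)(9.81)(9.7) = 118.8 J
Energy reaching the spring: E = 168.34 − 118.8 = 49.584 J
At max compression ½kx² = E ⇒ x = √(2E/k) = √(2 × 49.584/4800) = 0.1437 m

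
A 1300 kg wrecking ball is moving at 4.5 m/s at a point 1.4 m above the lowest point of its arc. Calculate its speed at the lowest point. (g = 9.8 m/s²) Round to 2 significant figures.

Energy conservation between the two points: ½mv₀² + mgh = ½mv²
v² = v₀² + 2gh = (4.5)² + 2(9.8)(1.4) = 47.690
v = √47.690 = 6.906 m/s

v = 6.9 m/s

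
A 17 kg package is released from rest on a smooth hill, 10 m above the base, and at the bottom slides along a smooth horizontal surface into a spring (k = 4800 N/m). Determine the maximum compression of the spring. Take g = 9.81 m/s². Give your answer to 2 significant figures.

Gravitational PE at the top equals spring PE at max compression: mgh = ½kx²
x = √(2mgh/k) = √(2 × 17 × 9.81 × 10 / 4800) = 0.8336 m

x = 0.83 m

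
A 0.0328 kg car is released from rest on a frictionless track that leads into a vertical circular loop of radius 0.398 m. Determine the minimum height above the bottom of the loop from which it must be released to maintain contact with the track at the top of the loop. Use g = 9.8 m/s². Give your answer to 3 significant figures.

At the top, for minimum speed gravity alone supplies the centripetal force: mg = mv_top²/r ⇒ v_top² = gr = 3.900 m²/s²
Energy conservation from release height h to the top (height 2r): mgh = ½mv_top² + mg(2r)
h = v_top²/(2g) + 2r = r/2 + 2r = 5r/2 = 0.9950 m

h = 0.995 m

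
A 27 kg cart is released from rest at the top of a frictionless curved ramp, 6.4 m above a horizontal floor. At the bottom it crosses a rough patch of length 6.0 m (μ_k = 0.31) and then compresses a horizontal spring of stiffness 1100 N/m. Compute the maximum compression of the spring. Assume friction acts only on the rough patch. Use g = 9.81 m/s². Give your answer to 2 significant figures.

Initial energy: E₁ = mgh = (27)(9.81)(6.4) = 1695.2 J
Friction removes W_f = μ_k mg d = (0.31)(27)(9.81)(6.0) = 492.7 J
Energy reaching the spring: E = 1695.2 − 492.7 = 1202.5 J
At max compression ½kx² = E ⇒ x = √(2E/k) = √(2 × 1202.5/1100) = 1.479 m

x = 1.5 m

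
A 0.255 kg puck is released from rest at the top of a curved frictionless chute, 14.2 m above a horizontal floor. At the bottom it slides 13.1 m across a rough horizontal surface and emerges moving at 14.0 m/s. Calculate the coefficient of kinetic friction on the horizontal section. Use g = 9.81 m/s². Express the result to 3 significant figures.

μ_k = 0.321

Applying the work–energy principle:
mgh = ½mv² + μ_k m g d
mgh = 35.522 J; ½mv² = 24.990 J
W_f = 35.522 − 24.990 = 10.53 J
μ_k = W_f/(mg·d) = 10.53/(2.502 × 13.1) = 0.3214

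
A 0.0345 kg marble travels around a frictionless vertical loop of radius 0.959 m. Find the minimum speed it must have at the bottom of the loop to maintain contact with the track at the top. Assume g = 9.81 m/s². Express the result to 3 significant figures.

At the top: mg = mv_top²/r ⇒ v_top² = gr = 9.408 m²/s²
Energy from bottom to top (height 2r): ½mv_bot² = ½mv_top² + mg(2r)
v_bot² = gr + 4gr = 5gr = 47.04
v_bot = √(5gr) = 6.858 m/s

v = 6.86 m/s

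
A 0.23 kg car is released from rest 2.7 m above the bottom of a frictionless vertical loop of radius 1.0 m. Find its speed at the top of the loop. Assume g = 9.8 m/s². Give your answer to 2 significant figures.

v = 3.7 m/s

Energy conservation: mgh = ½mv_top² + mg(2r)
v_top² = 2g(h − 2r) = 2(9.8)(2.7 − 2.000) = 13.72
v_top = 3.704 m/s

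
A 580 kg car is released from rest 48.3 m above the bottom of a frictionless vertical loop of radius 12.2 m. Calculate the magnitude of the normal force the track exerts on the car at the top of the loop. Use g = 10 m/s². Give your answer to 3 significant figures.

N = 16900 N

Energy from release to top (height 2r): mgh = ½mv_top² + mg(2r)
v_top² = 2g(h − 2r) = 2(10)(48.3 − 24.40) = 478.00 m²/s²
At the top, both N and weight point toward the centre: N + mg = mv_top²/r
N = m(v_top²/r − g) = 580(478.00/12.2 − 10) = 16925 N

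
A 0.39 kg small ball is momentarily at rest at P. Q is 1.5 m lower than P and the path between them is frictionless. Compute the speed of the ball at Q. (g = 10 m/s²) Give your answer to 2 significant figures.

Energy conservation between the two points: mgh = ½mv²
v = √(2gh) = √(2 × 10 × 1.5) = √30.000 = 5.477 m/s

v = 5.5 m/s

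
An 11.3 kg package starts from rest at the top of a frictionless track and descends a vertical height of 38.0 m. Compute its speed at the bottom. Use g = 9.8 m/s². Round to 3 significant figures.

Equating total energy at the two states: mgh = ½mv²
v = √(2gh) = √(2 × 9.8 × 38.0) = √744.80 = 27.29 m/s

v = 27.3 m/s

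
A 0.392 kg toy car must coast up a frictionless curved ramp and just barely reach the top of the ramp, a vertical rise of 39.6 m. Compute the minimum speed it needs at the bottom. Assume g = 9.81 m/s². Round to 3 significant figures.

At the top it is momentarily at rest, so all KE converts to PE: ½mv² = mgh
v = √(2gh) = √(2 × 9.81 × 39.6) = 27.87 m/s

v = 27.9 m/s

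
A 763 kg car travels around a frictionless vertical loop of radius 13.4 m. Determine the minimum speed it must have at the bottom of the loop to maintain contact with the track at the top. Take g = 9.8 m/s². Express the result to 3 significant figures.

At the top: mg = mv_top²/r ⇒ v_top² = gr = 131.3 m²/s²
Energy from bottom to top (height 2r): ½mv_bot² = ½mv_top² + mg(2r)
v_bot² = gr + 4gr = 5gr = 656.6
v_bot = √(5gr) = 25.62 m/s

v = 25.6 m/s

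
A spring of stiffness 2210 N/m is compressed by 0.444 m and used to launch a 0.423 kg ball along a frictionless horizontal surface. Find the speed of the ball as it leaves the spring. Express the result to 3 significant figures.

The ball leaves the spring when the spring is at natural length, so ½kx² = ½mv²
v = x√(k/m) = 0.444 × √(2210/0.423) = 32.09 m/s

v = 32.1 m/s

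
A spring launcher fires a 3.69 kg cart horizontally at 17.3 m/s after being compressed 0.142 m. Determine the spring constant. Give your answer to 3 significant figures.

k = 54800 N/m

Spring PE at full compression equals KE at release: ½kx² = ½mv²
k = mv²/x² = (3.69)(17.3)²/(0.142)² = 54770 N/m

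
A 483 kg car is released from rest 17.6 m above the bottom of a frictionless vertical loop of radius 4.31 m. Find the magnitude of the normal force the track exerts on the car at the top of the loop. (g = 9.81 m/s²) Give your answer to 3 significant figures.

N = 15000 N

Energy from release to top (height 2r): mgh = ½mv_top² + mg(2r)
v_top² = 2g(h − 2r) = 2(9.81)(17.6 − 8.620) = 176.19 m²/s²
At the top, both N and weight point toward the centre: N + mg = mv_top²/r
N = m(v_top²/r − g) = 483(176.19/4.31 − 9.81) = 15006 N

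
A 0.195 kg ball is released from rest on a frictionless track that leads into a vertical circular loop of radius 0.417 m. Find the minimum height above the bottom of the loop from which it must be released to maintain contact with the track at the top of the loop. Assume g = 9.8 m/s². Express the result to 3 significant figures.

At the top, for minimum speed gravity alone supplies the centripetal force: mg = mv_top²/r ⇒ v_top² = gr = 4.087 m²/s²
Energy conservation from release height h to the top (height 2r): mgh = ½mv_top² + mg(2r)
h = v_top²/(2g) + 2r = r/2 + 2r = 5r/2 = 1.042 m

h = 1.04 m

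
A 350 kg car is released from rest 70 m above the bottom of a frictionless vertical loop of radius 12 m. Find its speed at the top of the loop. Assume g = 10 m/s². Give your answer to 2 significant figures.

v = 30 m/s

Energy conservation: mgh = ½mv_top² + mg(2r)
v_top² = 2g(h − 2r) = 2(10)(70 − 24.00) = 920.0
v_top = 30.33 m/s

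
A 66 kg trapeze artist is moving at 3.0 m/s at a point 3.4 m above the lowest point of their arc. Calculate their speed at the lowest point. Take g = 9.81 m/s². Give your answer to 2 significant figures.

v = 8.7 m/s

Energy conservation between the two points: ½mv₀² + mgh = ½mv²
v² = v₀² + 2gh = (3.0)² + 2(9.81)(3.4) = 75.708
v = √75.708 = 8.701 m/s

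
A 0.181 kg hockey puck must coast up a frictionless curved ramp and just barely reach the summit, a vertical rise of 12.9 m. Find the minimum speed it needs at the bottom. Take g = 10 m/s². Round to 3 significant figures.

v = 16.1 m/s

At the top it is momentarily at rest, so all KE converts to PE: ½mv² = mgh
v = √(2gh) = √(2 × 10 × 12.9) = 16.06 m/s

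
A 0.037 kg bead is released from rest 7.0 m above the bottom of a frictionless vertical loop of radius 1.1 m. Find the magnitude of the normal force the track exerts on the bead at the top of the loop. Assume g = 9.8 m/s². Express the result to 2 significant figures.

Energy from release to top (height 2r): mgh = ½mv_top² + mg(2r)
v_top² = 2g(h − 2r) = 2(9.8)(7.0 − 2.200) = 94.080 m²/s²
At the top, both N and weight point toward the centre: N + mg = mv_top²/r
N = m(v_top²/r − g) = 0.037(94.080/1.1 − 9.8) = 2.802 N

N = 2.8 N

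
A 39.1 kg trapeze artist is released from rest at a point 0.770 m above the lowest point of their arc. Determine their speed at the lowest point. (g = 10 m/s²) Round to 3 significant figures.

Energy conservation between the two points: mgh = ½mv²
v = √(2gh) = √(2 × 10 × 0.770) = √15.400 = 3.924 m/s

v = 3.92 m/s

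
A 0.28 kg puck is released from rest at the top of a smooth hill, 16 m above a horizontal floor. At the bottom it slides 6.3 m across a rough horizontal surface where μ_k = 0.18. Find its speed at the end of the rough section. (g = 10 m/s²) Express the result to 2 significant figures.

Energy bookkeeping (friction removes W_f = μ_k N d):
mgh = ½mv² + μ_k m g d
W_f = μ_k mg d = (0.18)(0.28)(10)(6.3) = 3.175 J
½mv² = mgh − W_f = 44.800 − 3.175 = 41.625 J
v = √(2 × 41.625/0.28) = 17.24 m/s

v = 17 m/s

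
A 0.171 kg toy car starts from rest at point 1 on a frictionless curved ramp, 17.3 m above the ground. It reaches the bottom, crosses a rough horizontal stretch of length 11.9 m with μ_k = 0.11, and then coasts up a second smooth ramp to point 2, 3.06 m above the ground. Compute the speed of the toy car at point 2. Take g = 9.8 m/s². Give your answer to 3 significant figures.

Energy at 1: mgh₁ = (0.171)(9.8)(17.3) = 28.991 J
Friction loss: W_f = μ_k mg d = 2.194 J
At 2: ½mv² + mgh₂ = mgh₁ − W_f
½mv² = 28.991 − 2.194 − 5.1279 = 21.670 J
v = √(2 × 21.670/0.171) = 15.92 m/s

v = 15.9 m/s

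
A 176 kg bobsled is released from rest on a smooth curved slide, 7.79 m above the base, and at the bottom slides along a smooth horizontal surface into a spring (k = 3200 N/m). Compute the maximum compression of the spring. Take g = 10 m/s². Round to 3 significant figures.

x = 2.93 m

Energy conservation (no friction) from release to max compression: mgh = ½kx²
x = √(2mgh/k) = √(2 × 176 × 10 × 7.79 / 3200) = 2.927 m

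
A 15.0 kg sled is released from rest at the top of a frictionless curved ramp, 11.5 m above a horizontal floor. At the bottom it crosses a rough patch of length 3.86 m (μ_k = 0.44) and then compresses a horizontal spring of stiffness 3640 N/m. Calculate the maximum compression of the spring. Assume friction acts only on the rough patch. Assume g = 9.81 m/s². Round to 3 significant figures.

Initial energy: E₁ = mgh = (15.0)(9.81)(11.5) = 1692.2 J
Friction removes W_f = μ_k mg d = (0.44)(15.0)(9.81)(3.86) = 249.9 J
Energy reaching the spring: E = 1692.2 − 249.9 = 1442.3 J
At max compression ½kx² = E ⇒ x = √(2E/k) = √(2 × 1442.3/3640) = 0.8902 m

x = 0.890 m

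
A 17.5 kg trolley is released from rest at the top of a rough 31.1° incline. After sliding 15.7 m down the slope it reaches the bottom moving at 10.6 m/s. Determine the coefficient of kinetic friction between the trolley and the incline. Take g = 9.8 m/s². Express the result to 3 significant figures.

Energy balance down the incline: mg L sinθ − ½mv² = μ_k (mg cosθ) L
mgL sinθ = 1390.8 J; ½mv² = 983.15 J
W_f = 1390.8 − 983.15 = 407.6 J
μ_k = W_f/(mg cosθ · L) = 407.6/(146.8 × 15.7) = 0.1768

μ_k = 0.177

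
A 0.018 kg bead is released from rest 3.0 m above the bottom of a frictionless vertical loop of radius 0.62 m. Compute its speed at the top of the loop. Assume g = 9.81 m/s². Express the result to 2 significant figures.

v = 5.9 m/s

Energy conservation: mgh = ½mv_top² + mg(2r)
v_top² = 2g(h − 2r) = 2(9.81)(3.0 − 1.240) = 34.53
v_top = 5.876 m/s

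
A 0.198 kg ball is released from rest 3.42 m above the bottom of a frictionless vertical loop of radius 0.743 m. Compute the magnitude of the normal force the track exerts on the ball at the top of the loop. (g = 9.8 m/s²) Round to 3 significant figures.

Energy from release to top (height 2r): mgh = ½mv_top² + mg(2r)
v_top² = 2g(h − 2r) = 2(9.8)(3.42 − 1.486) = 37.906 m²/s²
At the top, both N and weight point toward the centre: N + mg = mv_top²/r
N = m(v_top²/r − g) = 0.198(37.906/0.743 − 9.8) = 8.161 N

N = 8.16 N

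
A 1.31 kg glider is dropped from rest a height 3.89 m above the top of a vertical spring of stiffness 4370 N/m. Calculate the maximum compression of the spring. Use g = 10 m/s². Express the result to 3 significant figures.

Let x be the compression. The total drop is H + x, and the glider is instantaneously at rest at max compression, so energy conservation gives:
mg(H + x) = ½kx²
½(4370)x² − (1.31)(10)x − (1.31)(10)(3.89) = 0
2185x² − 13.10x − 50.96 = 0
x = [13.10 + √(171.6 + 445382)]/(2 × 2185) = 0.1557 m

x = 0.156 m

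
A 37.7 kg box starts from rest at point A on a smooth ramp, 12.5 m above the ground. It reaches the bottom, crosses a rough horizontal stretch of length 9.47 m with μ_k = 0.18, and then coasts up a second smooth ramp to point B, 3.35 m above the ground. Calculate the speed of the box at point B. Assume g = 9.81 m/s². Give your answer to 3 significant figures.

v = 12.1 m/s

Energy at A: mgh₁ = (37.7)(9.81)(12.5) = 4623.0 J
Friction loss: W_f = μ_k mg d = 630.4 J
At B: ½mv² + mgh₂ = mgh₁ − W_f
½mv² = 4623.0 − 630.4 − 1239.0 = 2753.6 J
v = √(2 × 2753.6/37.7) = 12.09 m/s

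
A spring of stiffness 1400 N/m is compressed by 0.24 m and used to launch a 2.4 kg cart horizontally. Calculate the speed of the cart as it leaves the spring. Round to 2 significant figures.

The cart leaves the spring when the spring is at natural length, so ½kx² = ½mv²
v = x√(k/m) = 0.24 × √(1400/2.4) = 5.797 m/s

v = 5.8 m/s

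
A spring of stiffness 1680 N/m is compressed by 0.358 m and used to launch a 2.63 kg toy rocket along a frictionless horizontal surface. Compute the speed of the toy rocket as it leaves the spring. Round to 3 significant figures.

v = 9.05 m/s

The toy rocket leaves the spring when the spring is at natural length, so ½kx² = ½mv²
v = x√(k/m) = 0.358 × √(1680/2.63) = 9.048 m/s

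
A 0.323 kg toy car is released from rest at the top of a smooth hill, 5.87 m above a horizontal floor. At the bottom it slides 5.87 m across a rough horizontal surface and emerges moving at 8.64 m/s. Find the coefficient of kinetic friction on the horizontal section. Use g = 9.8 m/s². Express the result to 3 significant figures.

Energy at the top = energy at the end + work done against friction:
mgh = ½mv² + μ_k m g d
mgh = 18.581 J; ½mv² = 12.056 J
W_f = 18.581 − 12.056 = 6.525 J
μ_k = W_f/(mg·d) = 6.525/(3.165 × 5.87) = 0.3512

μ_k = 0.351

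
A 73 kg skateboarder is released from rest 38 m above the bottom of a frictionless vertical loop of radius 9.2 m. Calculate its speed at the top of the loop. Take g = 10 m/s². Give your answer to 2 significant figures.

Energy conservation: mgh = ½mv_top² + mg(2r)
v_top² = 2g(h − 2r) = 2(10)(38 − 18.40) = 392.0
v_top = 19.80 m/s

v = 20 m/s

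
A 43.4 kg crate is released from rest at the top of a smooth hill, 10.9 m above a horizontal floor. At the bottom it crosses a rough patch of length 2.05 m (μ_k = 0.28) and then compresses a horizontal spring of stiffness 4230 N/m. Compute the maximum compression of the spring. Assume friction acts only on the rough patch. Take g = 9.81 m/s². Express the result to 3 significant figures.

x = 1.44 m

Initial energy: E₁ = mgh = (43.4)(9.81)(10.9) = 4640.7 J
Friction removes W_f = μ_k mg d = (0.28)(43.4)(9.81)(2.05) = 244.4 J
Energy reaching the spring: E = 4640.7 − 244.4 = 4396.3 J
At max compression ½kx² = E ⇒ x = √(2E/k) = √(2 × 4396.3/4230) = 1.442 m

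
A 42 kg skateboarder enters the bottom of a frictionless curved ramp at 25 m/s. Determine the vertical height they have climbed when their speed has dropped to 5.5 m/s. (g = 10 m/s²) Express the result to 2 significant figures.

h = 30 m

Conservation of energy: ½mv₁² = ½mv₂² + mgh
h = (v₁² − v₂²)/(2g) = (25² − 5.5²)/(2 × 10) = 29.74 m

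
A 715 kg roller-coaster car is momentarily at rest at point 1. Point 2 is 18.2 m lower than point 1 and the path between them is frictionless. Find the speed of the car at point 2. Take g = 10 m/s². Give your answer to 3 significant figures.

v = 19.1 m/s

Mechanical energy is conserved (no friction): mgh = ½mv²
The mass cancels from both sides.
v = √(2gh) = √(2 × 10 × 18.2) = √364.00 = 19.08 m/s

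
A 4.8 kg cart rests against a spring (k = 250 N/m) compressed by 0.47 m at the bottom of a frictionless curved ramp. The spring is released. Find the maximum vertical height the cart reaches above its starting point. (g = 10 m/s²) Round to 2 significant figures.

Energy conservation from release to the highest point: ½kx² = mgh
h = kx²/(2mg) = (250)(0.47)²/(2 × 4.8 × 10) = 0.5753 m

h = 0.58 m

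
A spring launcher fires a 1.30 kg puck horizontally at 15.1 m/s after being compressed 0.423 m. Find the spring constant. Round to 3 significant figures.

k = 1660 N/m

Energy stored in the spring equals the launch KE: ½kx² = ½mv²
k = mv²/x² = (1.30)(15.1)²/(0.423)² = 1657 N/m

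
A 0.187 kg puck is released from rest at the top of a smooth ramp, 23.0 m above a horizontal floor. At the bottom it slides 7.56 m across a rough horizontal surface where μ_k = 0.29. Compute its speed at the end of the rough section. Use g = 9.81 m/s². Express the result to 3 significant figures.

v = 20.2 m/s

Applying the work–energy principle:
mgh = ½mv² + μ_k m g d
W_f = μ_k mg d = (0.29)(0.187)(9.81)(7.56) = 4.022 J
½mv² = mgh − W_f = 42.193 − 4.022 = 38.171 J
v = √(2 × 38.171/0.187) = 20.21 m/s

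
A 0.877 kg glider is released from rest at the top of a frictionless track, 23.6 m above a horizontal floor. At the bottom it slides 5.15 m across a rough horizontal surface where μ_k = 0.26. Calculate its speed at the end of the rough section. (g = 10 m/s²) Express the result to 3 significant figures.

v = 21.1 m/s

Energy bookkeeping (friction removes W_f = μ_k N d):
mgh = ½mv² + μ_k m g d
W_f = μ_k mg d = (0.26)(0.877)(10)(5.15) = 11.74 J
½mv² = mgh − W_f = 206.97 − 11.74 = 195.23 J
v = √(2 × 195.23/0.877) = 21.10 m/s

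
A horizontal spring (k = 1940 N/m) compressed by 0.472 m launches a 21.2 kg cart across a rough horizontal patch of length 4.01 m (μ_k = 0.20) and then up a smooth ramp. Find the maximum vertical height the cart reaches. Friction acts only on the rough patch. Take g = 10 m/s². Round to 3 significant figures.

Spring energy: E₀ = ½kx² = ½(1940)(0.472)² = 216.10 J
Friction: W_f = μ_k mg d = (0.20)(21.2)(10)(4.01) = 170.0 J
Energy at base of ramp: E = 216.10 − 170.0 = 46.076 J
At max height all remaining energy is PE: mgh = E ⇒ h = E/(mg) = 46.076/(21.2 × 10) = 0.2173 m

h = 0.217 m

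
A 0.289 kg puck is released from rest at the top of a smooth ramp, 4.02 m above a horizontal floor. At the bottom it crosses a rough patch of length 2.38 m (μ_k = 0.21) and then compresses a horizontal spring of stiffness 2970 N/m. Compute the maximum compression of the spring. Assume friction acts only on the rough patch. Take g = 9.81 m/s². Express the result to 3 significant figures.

x = 0.0820 m

Initial energy: E₁ = mgh = (0.289)(9.81)(4.02) = 11.397 J
Friction removes W_f = μ_k mg d = (0.21)(0.289)(9.81)(2.38) = 1.417 J
Energy reaching the spring: E = 11.397 − 1.417 = 9.9801 J
At max compression ½kx² = E ⇒ x = √(2E/k) = √(2 × 9.9801/2970) = 0.08198 m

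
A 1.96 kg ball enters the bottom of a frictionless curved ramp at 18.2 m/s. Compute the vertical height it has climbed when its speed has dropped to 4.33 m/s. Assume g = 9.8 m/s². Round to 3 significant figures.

h = 15.9 m

Conservation of energy: ½mv₁² = ½mv₂² + mgh
h = (v₁² − v₂²)/(2g) = (18.2² − 4.33²)/(2 × 9.8) = 15.94 m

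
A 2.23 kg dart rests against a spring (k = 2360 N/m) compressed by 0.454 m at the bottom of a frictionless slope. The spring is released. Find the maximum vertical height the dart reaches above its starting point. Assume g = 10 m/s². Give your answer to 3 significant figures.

Energy conservation from release to the highest point: ½kx² = mgh
h = kx²/(2mg) = (2360)(0.454)²/(2 × 2.23 × 10) = 10.91 m

h = 10.9 m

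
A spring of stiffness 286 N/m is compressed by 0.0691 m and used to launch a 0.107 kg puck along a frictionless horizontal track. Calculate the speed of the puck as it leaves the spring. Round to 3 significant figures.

v = 3.57 m/s

Conservation of energy: ½kx² = ½mv²
v = x√(k/m) = 0.0691 × √(286/0.107) = 3.572 m/s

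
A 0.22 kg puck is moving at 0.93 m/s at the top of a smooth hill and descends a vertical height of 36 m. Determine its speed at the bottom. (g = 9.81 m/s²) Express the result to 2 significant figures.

v = 27 m/s

Mechanical energy is conserved (no friction): ½mv₀² + mgh = ½mv²
The mass cancels from both sides.
v² = v₀² + 2gh = (0.93)² + 2(9.81)(36) = 707.18
v = √707.18 = 26.59 m/s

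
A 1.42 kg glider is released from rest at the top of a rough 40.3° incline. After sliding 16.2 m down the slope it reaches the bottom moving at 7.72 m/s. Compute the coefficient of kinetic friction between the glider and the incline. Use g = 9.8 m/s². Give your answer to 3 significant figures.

μ_k = 0.602

Energy balance down the incline: mg L sinθ − ½mv² = μ_k (mg cosθ) L
mgL sinθ = 145.81 J; ½mv² = 42.315 J
W_f = 145.81 − 42.315 = 103.5 J
μ_k = W_f/(mg cosθ · L) = 103.5/(10.61 × 16.2) = 0.6020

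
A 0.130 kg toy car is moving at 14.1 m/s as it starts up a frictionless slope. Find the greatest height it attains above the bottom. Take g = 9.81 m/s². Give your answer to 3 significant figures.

h = 10.1 m

Setting KE at the bottom equal to PE gained: ½mv² = mgh
h = v²/(2g) = 14.1²/(2 × 9.81) = 10.13 m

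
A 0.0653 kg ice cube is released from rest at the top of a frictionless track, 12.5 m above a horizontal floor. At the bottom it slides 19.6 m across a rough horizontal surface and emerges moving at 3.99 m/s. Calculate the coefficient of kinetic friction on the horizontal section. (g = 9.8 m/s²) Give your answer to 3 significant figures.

μ_k = 0.596

Energy at the top = energy at the end + work done against friction:
mgh = ½mv² + μ_k m g d
mgh = 7.9993 J; ½mv² = 0.51979 J
W_f = 7.9993 − 0.51979 = 7.479 J
μ_k = W_f/(mg·d) = 7.479/(0.6399 × 19.6) = 0.5963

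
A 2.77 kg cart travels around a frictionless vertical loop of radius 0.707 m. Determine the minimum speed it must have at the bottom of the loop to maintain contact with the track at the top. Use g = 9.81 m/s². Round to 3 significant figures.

At the top: mg = mv_top²/r ⇒ v_top² = gr = 6.936 m²/s²
Energy from bottom to top (height 2r): ½mv_bot² = ½mv_top² + mg(2r)
v_bot² = gr + 4gr = 5gr = 34.68
v_bot = √(5gr) = 5.889 m/s

v = 5.89 m/s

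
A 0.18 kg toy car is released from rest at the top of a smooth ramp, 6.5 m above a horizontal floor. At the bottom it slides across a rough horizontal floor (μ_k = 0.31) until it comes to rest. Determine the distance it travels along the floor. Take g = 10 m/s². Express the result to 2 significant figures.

Energy at the top = energy at the end + work done against friction:
At rest all PE has been dissipated by friction: mgh = μ_k m g d
d = h/μ_k = 6.5/0.31 = 20.97 m

d = 21 m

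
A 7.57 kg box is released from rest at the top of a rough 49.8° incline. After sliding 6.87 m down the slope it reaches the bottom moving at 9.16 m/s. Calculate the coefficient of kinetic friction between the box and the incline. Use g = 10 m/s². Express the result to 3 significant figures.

μ_k = 0.237

Energy balance down the incline: mg L sinθ − ½mv² = μ_k (mg cosθ) L
mgL sinθ = 397.22 J; ½mv² = 317.58 J
W_f = 397.22 − 317.58 = 79.64 J
μ_k = W_f/(mg cosθ · L) = 79.64/(48.86 × 6.87) = 0.2372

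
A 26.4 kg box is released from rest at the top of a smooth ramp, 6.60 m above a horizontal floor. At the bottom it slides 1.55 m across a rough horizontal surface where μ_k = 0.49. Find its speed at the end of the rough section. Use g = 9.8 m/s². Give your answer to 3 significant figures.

v = 10.7 m/s

Energy at the top = energy at the end + work done against friction:
mgh = ½mv² + μ_k m g d
W_f = μ_k mg d = (0.49)(26.4)(9.8)(1.55) = 196.5 J
½mv² = mgh − W_f = 1707.6 − 196.5 = 1511.1 J
v = √(2 × 1511.1/26.4) = 10.70 m/s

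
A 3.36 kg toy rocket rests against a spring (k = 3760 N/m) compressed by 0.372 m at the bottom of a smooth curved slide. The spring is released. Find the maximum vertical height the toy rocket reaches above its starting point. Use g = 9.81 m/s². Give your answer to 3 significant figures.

h = 7.89 m

Energy conservation from release to the highest point: ½kx² = mgh
h = kx²/(2mg) = (3760)(0.372)²/(2 × 3.36 × 9.81) = 7.893 m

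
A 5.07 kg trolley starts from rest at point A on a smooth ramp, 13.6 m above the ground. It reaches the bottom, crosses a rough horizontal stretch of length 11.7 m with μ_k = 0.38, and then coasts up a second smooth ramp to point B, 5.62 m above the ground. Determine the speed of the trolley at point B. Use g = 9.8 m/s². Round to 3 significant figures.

v = 8.32 m/s

Energy at A: mgh₁ = (5.07)(9.8)(13.6) = 675.73 J
Friction loss: W_f = μ_k mg d = 220.9 J
At B: ½mv² + mgh₂ = mgh₁ − W_f
½mv² = 675.73 − 220.9 − 279.24 = 175.59 J
v = √(2 × 175.59/5.07) = 8.323 m/s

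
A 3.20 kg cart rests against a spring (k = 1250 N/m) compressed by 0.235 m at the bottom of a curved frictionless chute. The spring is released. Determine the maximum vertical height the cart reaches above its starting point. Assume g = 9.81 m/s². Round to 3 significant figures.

h = 1.10 m

All spring PE becomes gravitational PE at the highest point: ½kx² = mgh
h = kx²/(2mg) = (1250)(0.235)²/(2 × 3.20 × 9.81) = 1.100 m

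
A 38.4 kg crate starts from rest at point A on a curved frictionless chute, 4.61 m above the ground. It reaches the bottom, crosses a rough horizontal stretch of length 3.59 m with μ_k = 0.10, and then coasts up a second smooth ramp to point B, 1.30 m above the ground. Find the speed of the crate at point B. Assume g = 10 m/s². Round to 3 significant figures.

v = 7.68 m/s

Energy at A: mgh₁ = (38.4)(10)(4.61) = 1770.2 J
Friction loss: W_f = μ_k mg d = 137.9 J
At B: ½mv² + mgh₂ = mgh₁ − W_f
½mv² = 1770.2 − 137.9 − 499.20 = 1133.2 J
v = √(2 × 1133.2/38.4) = 7.682 m/s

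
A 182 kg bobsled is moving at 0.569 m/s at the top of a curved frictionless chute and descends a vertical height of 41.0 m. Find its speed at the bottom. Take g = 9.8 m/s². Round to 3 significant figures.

Mechanical energy is conserved (no friction): ½mv₀² + mgh = ½mv²
v² = v₀² + 2gh = (0.569)² + 2(9.8)(41.0) = 803.92
v = √803.92 = 28.35 m/s

v = 28.4 m/s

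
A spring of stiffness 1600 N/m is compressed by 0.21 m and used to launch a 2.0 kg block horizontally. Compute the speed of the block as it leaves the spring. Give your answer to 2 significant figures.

v = 5.9 m/s

Conservation of energy: ½kx² = ½mv²
v = x√(k/m) = 0.21 × √(1600/2.0) = 5.940 m/s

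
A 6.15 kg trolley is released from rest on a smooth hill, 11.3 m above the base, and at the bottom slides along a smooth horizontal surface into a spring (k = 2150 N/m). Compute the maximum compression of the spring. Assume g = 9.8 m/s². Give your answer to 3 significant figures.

Energy conservation (no friction) from release to max compression: mgh = ½kx²
x = √(2mgh/k) = √(2 × 6.15 × 9.8 × 11.3 / 2150) = 0.7959 m

x = 0.796 m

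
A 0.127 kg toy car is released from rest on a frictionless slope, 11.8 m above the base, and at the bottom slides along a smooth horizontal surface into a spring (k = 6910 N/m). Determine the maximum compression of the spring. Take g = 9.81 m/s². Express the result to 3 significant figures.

Gravitational PE at the top equals spring PE at max compression: mgh = ½kx²
x = √(2mgh/k) = √(2 × 0.127 × 9.81 × 11.8 / 6910) = 0.06523 m

x = 0.0652 m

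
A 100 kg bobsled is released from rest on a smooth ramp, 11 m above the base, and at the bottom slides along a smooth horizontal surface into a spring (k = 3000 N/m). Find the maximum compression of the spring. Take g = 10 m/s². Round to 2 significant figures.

x = 2.7 m

Energy conservation (no friction) from release to max compression: mgh = ½kx²
x = √(2mgh/k) = √(2 × 100 × 10 × 11 / 3000) = 2.708 m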